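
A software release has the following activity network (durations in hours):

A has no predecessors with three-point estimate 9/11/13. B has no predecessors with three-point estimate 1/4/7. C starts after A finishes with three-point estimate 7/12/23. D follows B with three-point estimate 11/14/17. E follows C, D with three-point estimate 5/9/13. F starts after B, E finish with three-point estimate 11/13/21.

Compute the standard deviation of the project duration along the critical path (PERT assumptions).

3.48 hours

te_A = (9 + 4·11 + 13)/6 = 66/6 = 11; σ²_A = ((13−9)/6)² = 0.444
te_B = (1 + 4·4 + 7)/6 = 24/6 = 4; σ²_B = ((7−1)/6)² = 1.000
te_C = (7 + 4·12 + 23)/6 = 78/6 = 13; σ²_C = ((23−7)/6)² = 7.111
te_D = (11 + 4·14 + 17)/6 = 84/6 = 14; σ²_D = ((17−11)/6)² = 1.000
te_E = (5 + 4·9 + 13)/6 = 54/6 = 9; σ²_E = ((13−5)/6)² = 1.778
te_F = (11 + 4·13 + 21)/6 = 84/6 = 14; σ²_F = ((21−11)/6)² = 2.778

Forward pass:
ES_A = 0; EF_A = 11
ES_B = 0; EF_B = 4
ES_C = 11; EF_C = 11+13 = 24
ES_D = 4; EF_D = 4+14 = 18
ES_E = max(EF_C=24, EF_D=18) = 24; EF_E = 24+9 = 33
ES_F = max(EF_B=4, EF_E=33) = 33; EF_F = 33+14 = 47
Expected project duration μ = 47 hours. Critical path: A → C → E → F.

Variance along critical path = 0.444 + 7.111 + 1.778 + 2.778 = 12.111
σ = √12.111 = 3.480 hours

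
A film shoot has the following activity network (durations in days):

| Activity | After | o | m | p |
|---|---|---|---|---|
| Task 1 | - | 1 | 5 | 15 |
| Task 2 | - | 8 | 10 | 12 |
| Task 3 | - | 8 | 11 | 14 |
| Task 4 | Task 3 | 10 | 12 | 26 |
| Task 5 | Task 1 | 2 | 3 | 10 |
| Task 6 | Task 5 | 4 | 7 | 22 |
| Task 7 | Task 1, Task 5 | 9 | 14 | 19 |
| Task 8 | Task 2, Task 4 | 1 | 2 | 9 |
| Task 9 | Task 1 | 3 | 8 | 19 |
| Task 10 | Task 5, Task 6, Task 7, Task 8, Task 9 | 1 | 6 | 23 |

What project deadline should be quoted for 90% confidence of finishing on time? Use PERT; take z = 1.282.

te_Task 1 = (1 + 4·5 + 15)/6 = 36/6 = 6; σ²_Task 1 = ((15−1)/6)² = 5.444
te_Task 2 = (8 + 4·10 + 12)/6 = 60/6 = 10; σ²_Task 2 = ((12−8)/6)² = 0.444
te_Task 3 = (8 + 4·11 + 14)/6 = 66/6 = 11; σ²_Task 3 = ((14−8)/6)² = 1.000
te_Task 4 = (10 + 4·12 + 26)/6 = 84/6 = 14; σ²_Task 4 = ((26−10)/6)² = 7.111
te_Task 5 = (2 + 4·3 + 10)/6 = 24/6 = 4; σ²_Task 5 = ((10−2)/6)² = 1.778
te_Task 6 = (4 + 4·7 + 22)/6 = 54/6 = 9; σ²_Task 6 = ((22−4)/6)² = 9.000
te_Task 7 = (9 + 4·14 + 19)/6 = 84/6 = 14; σ²_Task 7 = ((19−9)/6)² = 2.778
te_Task 8 = (1 + 4·2 + 9)/6 = 18/6 = 3; σ²_Task 8 = ((9−1)/6)² = 1.778
te_Task 9 = (3 + 4·8 + 19)/6 = 54/6 = 9; σ²_Task 9 = ((19−3)/6)² = 7.111
te_Task 10 = (1 + 4·6 + 23)/6 = 48/6 = 8; σ²_Task 10 = ((23−1)/6)² = 13.444

Forward pass:
ES_Task 1 = 0; EF_Task 1 = 6
ES_Task 2 = 0; EF_Task 2 = 10
ES_Task 3 = 0; EF_Task 3 = 11
ES_Task 4 = 11; EF_Task 4 = 11+14 = 25
ES_Task 5 = 6; EF_Task 5 = 6+4 = 10
ES_Task 6 = 10; EF_Task 6 = 10+9 = 19
ES_Task 7 = max(EF_Task 1=6, EF_Task 5=10) = 10; EF_Task 7 = 10+14 = 24
ES_Task 8 = max(EF_Task 2=10, EF_Task 4=25) = 25; EF_Task 8 = 25+3 = 28
ES_Task 9 = 6; EF_Task 9 = 6+9 = 15
ES_Task 10 = max(EF_Task 5=10, EF_Task 6=19, EF_Task 7=24, EF_Task 8=28, EF_Task 9=15) = 28; EF_Task 10 = 28+8 = 36
Expected project duration μ = 36 days. Critical path: Task 3 → Task 4 → Task 8 → Task 10.

Variance along critical path = 1.000 + 7.111 + 1.778 + 13.444 = 23.333; σ = 4.830 days.
D = μ + z·σ = 36 + 1.282·4.830 = 42.2 days

42.2 days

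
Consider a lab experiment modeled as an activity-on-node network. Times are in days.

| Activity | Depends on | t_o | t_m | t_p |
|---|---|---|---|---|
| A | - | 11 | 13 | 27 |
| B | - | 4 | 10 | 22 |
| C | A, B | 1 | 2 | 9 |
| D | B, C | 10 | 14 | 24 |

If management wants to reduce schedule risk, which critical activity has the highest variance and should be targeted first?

te_A = (11 + 4·13 + 27)/6 = 90/6 = 15; σ²_A = ((27−11)/6)² = 7.111
te_B = (4 + 4·10 + 22)/6 = 66/6 = 11; σ²_B = ((22−4)/6)² = 9.000
te_C = (1 + 4·2 + 9)/6 = 18/6 = 3; σ²_C = ((9−1)/6)² = 1.778
te_D = (10 + 4·14 + 24)/6 = 90/6 = 15; σ²_D = ((24−10)/6)² = 5.444

Forward pass:
ES_A = 0; EF_A = 15
ES_B = 0; EF_B = 11
ES_C = max(EF_A=15, EF_B=11) = 15; EF_C = 15+3 = 18
ES_D = max(EF_B=11, EF_C=18) = 18; EF_D = 18+15 = 33
Expected project duration μ = 33 days. Critical path: A → C → D.

Variances on critical path: σ²_A=7.111, σ²_C=1.778, σ²_D=5.444.
Largest is σ²_A = 7.111.

A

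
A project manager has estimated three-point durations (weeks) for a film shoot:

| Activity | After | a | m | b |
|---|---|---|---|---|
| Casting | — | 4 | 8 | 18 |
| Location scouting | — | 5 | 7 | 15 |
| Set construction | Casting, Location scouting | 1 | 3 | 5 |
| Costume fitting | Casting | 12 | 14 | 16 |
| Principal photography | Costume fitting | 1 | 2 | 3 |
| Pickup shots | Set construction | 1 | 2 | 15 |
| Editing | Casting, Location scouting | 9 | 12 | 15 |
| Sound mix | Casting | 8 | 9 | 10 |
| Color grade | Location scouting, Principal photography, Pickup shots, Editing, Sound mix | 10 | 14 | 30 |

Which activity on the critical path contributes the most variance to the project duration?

Color grade

te_Casting = (4 + 4·8 + 18)/6 = 54/6 = 9; σ²_Casting = ((18−4)/6)² = 5.444
te_Location scouting = (5 + 4·7 + 15)/6 = 48/6 = 8; σ²_Location scouting = ((15−5)/6)² = 2.778
te_Set construction = (1 + 4·3 + 5)/6 = 18/6 = 3; σ²_Set construction = ((5−1)/6)² = 0.444
te_Costume fitting = (12 + 4·14 + 16)/6 = 84/6 = 14; σ²_Costume fitting = ((16−12)/6)² = 0.444
te_Principal photography = (1 + 4·2 + 3)/6 = 12/6 = 2; σ²_Principal photography = ((3−1)/6)² = 0.111
te_Pickup shots = (1 + 4·2 + 15)/6 = 24/6 = 4; σ²_Pickup shots = ((15−1)/6)² = 5.444
te_Editing = (9 + 4·12 + 15)/6 = 72/6 = 12; σ²_Editing = ((15−9)/6)² = 1.000
te_Sound mix = (8 + 4·9 + 10)/6 = 54/6 = 9; σ²_Sound mix = ((10−8)/6)² = 0.111
te_Color grade = (10 + 4·14 + 30)/6 = 96/6 = 16; σ²_Color grade = ((30−10)/6)² = 11.111

Forward pass:
ES_Casting = 0; EF_Casting = 9
ES_Location scouting = 0; EF_Location scouting = 8
ES_Set construction = max(EF_Casting=9, EF_Location scouting=8) = 9; EF_Set construction = 9+3 = 12
ES_Costume fitting = 9; EF_Costume fitting = 9+14 = 23
ES_Principal photography = 23; EF_Principal photography = 23+2 = 25
ES_Pickup shots = 12; EF_Pickup shots = 12+4 = 16
ES_Editing = max(EF_Casting=9, EF_Location scouting=8) = 9; EF_Editing = 9+12 = 21
ES_Sound mix = 9; EF_Sound mix = 9+9 = 18
ES_Color grade = max(EF_Location scouting=8, EF_Principal photography=25, EF_Pickup shots=16, EF_Editing=21, EF_Sound mix=18) = 25; EF_Color grade = 25+16 = 41
Expected project duration μ = 41 weeks. Critical path: Casting → Costume fitting → Principal photography → Color grade.

Variances on critical path: σ²_Casting=5.444, σ²_Costume fitting=0.444, σ²_Principal photography=0.111, σ²_Color grade=11.111.
Largest is σ²_Color grade = 11.111.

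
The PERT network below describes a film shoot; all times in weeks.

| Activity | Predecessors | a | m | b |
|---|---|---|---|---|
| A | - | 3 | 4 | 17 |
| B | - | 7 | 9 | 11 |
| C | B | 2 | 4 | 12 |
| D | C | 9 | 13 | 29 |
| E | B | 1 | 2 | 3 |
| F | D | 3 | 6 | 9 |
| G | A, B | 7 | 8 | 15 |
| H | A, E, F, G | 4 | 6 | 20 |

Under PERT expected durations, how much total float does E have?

24 weeks

te_A = (3 + 4·4 + 17)/6 = 36/6 = 6
te_B = (7 + 4·9 + 11)/6 = 54/6 = 9
te_C = (2 + 4·4 + 12)/6 = 30/6 = 5
te_D = (9 + 4·13 + 29)/6 = 90/6 = 15
te_E = (1 + 4·2 + 3)/6 = 12/6 = 2
te_F = (3 + 4·6 + 9)/6 = 36/6 = 6
te_G = (7 + 4·8 + 15)/6 = 54/6 = 9
te_H = (4 + 4·6 + 20)/6 = 48/6 = 8

Forward pass:
ES_A = 0; EF_A = 6
ES_B = 0; EF_B = 9
ES_C = 9; EF_C = 9+5 = 14
ES_D = 14; EF_D = 14+15 = 29
ES_E = 9; EF_E = 9+2 = 11
ES_F = 29; EF_F = 29+6 = 35
ES_G = max(EF_A=6, EF_B=9) = 9; EF_G = 9+9 = 18
ES_H = max(EF_A=6, EF_E=11, EF_F=35, EF_G=18) = 35; EF_H = 35+8 = 43
Expected project duration μ = 43 weeks. Critical path: B → C → D → F → H.

Backward pass:
LF_H = 43; LS_H = 43−8 = 35
LF_G = LS_H = 35; LS_G = 35−9 = 26
LF_F = LS_H = 35; LS_F = 35−6 = 29
LF_E = LS_H = 35; LS_E = 35−2 = 33
LF_D = LS_F = 29; LS_D = 29−15 = 14
LF_C = LS_D = 14; LS_C = 14−5 = 9
LF_B = min(LS_C=9, LS_E=33, LS_G=26) = 9; LS_B = 9−9 = 0
LF_A = min(LS_G=26, LS_H=35) = 26; LS_A = 26−6 = 20
Slack_E = LS_E − ES_E = 33 − 9 = 24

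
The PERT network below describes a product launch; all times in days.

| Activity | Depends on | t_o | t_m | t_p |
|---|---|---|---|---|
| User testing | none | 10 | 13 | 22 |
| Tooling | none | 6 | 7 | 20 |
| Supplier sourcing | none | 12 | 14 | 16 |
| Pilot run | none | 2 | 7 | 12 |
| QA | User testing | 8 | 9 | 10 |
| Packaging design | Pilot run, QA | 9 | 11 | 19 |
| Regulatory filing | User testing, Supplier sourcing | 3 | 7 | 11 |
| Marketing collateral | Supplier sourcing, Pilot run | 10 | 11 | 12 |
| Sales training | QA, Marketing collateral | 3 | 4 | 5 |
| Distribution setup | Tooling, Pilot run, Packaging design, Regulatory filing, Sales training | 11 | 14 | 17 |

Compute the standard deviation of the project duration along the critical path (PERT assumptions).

2.81 days

te_User testing = (10 + 4·13 + 22)/6 = 84/6 = 14; σ²_User testing = ((22−10)/6)² = 4.000
te_Tooling = (6 + 4·7 + 20)/6 = 54/6 = 9; σ²_Tooling = ((20−6)/6)² = 5.444
te_Supplier sourcing = (12 + 4·14 + 16)/6 = 84/6 = 14; σ²_Supplier sourcing = ((16−12)/6)² = 0.444
te_Pilot run = (2 + 4·7 + 12)/6 = 42/6 = 7; σ²_Pilot run = ((12−2)/6)² = 2.778
te_QA = (8 + 4·9 + 10)/6 = 54/6 = 9; σ²_QA = ((10−8)/6)² = 0.111
te_Packaging design = (9 + 4·11 + 19)/6 = 72/6 = 12; σ²_Packaging design = ((19−9)/6)² = 2.778
te_Regulatory filing = (3 + 4·7 + 11)/6 = 42/6 = 7; σ²_Regulatory filing = ((11−3)/6)² = 1.778
te_Marketing collateral = (10 + 4·11 + 12)/6 = 66/6 = 11; σ²_Marketing collateral = ((12−10)/6)² = 0.111
te_Sales training = (3 + 4·4 + 5)/6 = 24/6 = 4; σ²_Sales training = ((5−3)/6)² = 0.111
te_Distribution setup = (11 + 4·14 + 17)/6 = 84/6 = 14; σ²_Distribution setup = ((17−11)/6)² = 1.000

Forward pass:
ES_User testing = 0; EF_User testing = 14
ES_Tooling = 0; EF_Tooling = 9
ES_Supplier sourcing = 0; EF_Supplier sourcing = 14
ES_Pilot run = 0; EF_Pilot run = 7
ES_QA = 14; EF_QA = 14+9 = 23
ES_Packaging design = max(EF_Pilot run=7, EF_QA=23) = 23; EF_Packaging design = 23+12 = 35
ES_Regulatory filing = max(EF_User testing=14, EF_Supplier sourcing=14) = 14; EF_Regulatory filing = 14+7 = 21
ES_Marketing collateral = max(EF_Supplier sourcing=14, EF_Pilot run=7) = 14; EF_Marketing collateral = 14+11 = 25
ES_Sales training = max(EF_QA=23, EF_Marketing collateral=25) = 25; EF_Sales training = 25+4 = 29
ES_Distribution setup = max(EF_Tooling=9, EF_Pilot run=7, EF_Packaging design=35, EF_Regulatory filing=21, EF_Sales training=29) = 35; EF_Distribution setup = 35+14 = 49
Expected project duration μ = 49 days. Critical path: User testing → QA → Packaging design → Distribution setup.

Variance along critical path = 4.000 + 0.111 + 2.778 + 1.000 = 7.889
σ = √7.889 = 2.809 days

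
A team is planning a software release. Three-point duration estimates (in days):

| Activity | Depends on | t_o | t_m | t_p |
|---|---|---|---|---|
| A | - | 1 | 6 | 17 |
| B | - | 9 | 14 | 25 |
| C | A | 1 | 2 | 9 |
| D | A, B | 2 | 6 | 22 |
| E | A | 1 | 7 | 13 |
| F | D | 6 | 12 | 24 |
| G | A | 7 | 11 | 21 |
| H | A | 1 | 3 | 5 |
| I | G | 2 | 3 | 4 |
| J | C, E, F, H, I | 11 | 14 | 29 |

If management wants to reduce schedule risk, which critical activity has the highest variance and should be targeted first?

te_A = (1 + 4·6 + 17)/6 = 42/6 = 7; σ²_A = ((17−1)/6)² = 7.111
te_B = (9 + 4·14 + 25)/6 = 90/6 = 15; σ²_B = ((25−9)/6)² = 7.111
te_C = (1 + 4·2 + 9)/6 = 18/6 = 3; σ²_C = ((9−1)/6)² = 1.778
te_D = (2 + 4·6 + 22)/6 = 48/6 = 8; σ²_D = ((22−2)/6)² = 11.111
te_E = (1 + 4·7 + 13)/6 = 42/6 = 7; σ²_E = ((13−1)/6)² = 4.000
te_F = (6 + 4·12 + 24)/6 = 78/6 = 13; σ²_F = ((24−6)/6)² = 9.000
te_G = (7 + 4·11 + 21)/6 = 72/6 = 12; σ²_G = ((21−7)/6)² = 5.444
te_H = (1 + 4·3 + 5)/6 = 18/6 = 3; σ²_H = ((5−1)/6)² = 0.444
te_I = (2 + 4·3 + 4)/6 = 18/6 = 3; σ²_I = ((4−2)/6)² = 0.111
te_J = (11 + 4·14 + 29)/6 = 96/6 = 16; σ²_J = ((29−11)/6)² = 9.000

Forward pass:
ES_A = 0; EF_A = 7
ES_B = 0; EF_B = 15
ES_C = 7; EF_C = 7+3 = 10
ES_D = max(EF_A=7, EF_B=15) = 15; EF_D = 15+8 = 23
ES_E = 7; EF_E = 7+7 = 14
ES_F = 23; EF_F = 23+13 = 36
ES_G = 7; EF_G = 7+12 = 19
ES_H = 7; EF_H = 7+3 = 10
ES_I = 19; EF_I = 19+3 = 22
ES_J = max(EF_C=10, EF_E=14, EF_F=36, EF_H=10, EF_I=22) = 36; EF_J = 36+16 = 52
Expected project duration μ = 52 days. Critical path: B → D → F → J.

Variances on critical path: σ²_B=7.111, σ²_D=11.111, σ²_F=9.000, σ²_J=9.000.
Largest is σ²_D = 11.111.

D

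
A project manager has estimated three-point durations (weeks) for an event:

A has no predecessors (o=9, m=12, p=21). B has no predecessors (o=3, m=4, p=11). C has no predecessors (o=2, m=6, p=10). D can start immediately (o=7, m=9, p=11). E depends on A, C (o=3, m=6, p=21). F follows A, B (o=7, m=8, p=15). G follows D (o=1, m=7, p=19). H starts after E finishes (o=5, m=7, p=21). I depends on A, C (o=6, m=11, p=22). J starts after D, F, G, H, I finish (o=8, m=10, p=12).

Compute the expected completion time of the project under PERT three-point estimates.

40 weeks

te_A = (9 + 4·12 + 21)/6 = 78/6 = 13
te_B = (3 + 4·4 + 11)/6 = 30/6 = 5
te_C = (2 + 4·6 + 10)/6 = 36/6 = 6
te_D = (7 + 4·9 + 11)/6 = 54/6 = 9
te_E = (3 + 4·6 + 21)/6 = 48/6 = 8
te_F = (7 + 4·8 + 15)/6 = 54/6 = 9
te_G = (1 + 4·7 + 19)/6 = 48/6 = 8
te_H = (5 + 4·7 + 21)/6 = 54/6 = 9
te_I = (6 + 4·11 + 22)/6 = 72/6 = 12
te_J = (8 + 4·10 + 12)/6 = 60/6 = 10

Forward pass:
ES_A = 0; EF_A = 13
ES_B = 0; EF_B = 5
ES_C = 0; EF_C = 6
ES_D = 0; EF_D = 9
ES_E = max(EF_A=13, EF_C=6) = 13; EF_E = 13+8 = 21
ES_F = max(EF_A=13, EF_B=5) = 13; EF_F = 13+9 = 22
ES_G = 9; EF_G = 9+8 = 17
ES_H = 21; EF_H = 21+9 = 30
ES_I = max(EF_A=13, EF_C=6) = 13; EF_I = 13+12 = 25
ES_J = max(EF_D=9, EF_F=22, EF_G=17, EF_H=30, EF_I=25) = 30; EF_J = 30+10 = 40
Expected project duration μ = 40 weeks. Critical path: A → E → H → J.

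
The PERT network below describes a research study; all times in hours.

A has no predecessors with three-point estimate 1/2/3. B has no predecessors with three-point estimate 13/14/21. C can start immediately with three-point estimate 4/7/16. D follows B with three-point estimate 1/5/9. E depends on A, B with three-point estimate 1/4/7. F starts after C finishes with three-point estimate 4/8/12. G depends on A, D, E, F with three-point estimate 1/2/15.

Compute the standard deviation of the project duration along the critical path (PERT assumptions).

3.00 hours

te_A = (1 + 4·2 + 3)/6 = 12/6 = 2; σ²_A = ((3−1)/6)² = 0.111
te_B = (13 + 4·14 + 21)/6 = 90/6 = 15; σ²_B = ((21−13)/6)² = 1.778
te_C = (4 + 4·7 + 16)/6 = 48/6 = 8; σ²_C = ((16−4)/6)² = 4.000
te_D = (1 + 4·5 + 9)/6 = 30/6 = 5; σ²_D = ((9−1)/6)² = 1.778
te_E = (1 + 4·4 + 7)/6 = 24/6 = 4; σ²_E = ((7−1)/6)² = 1.000
te_F = (4 + 4·8 + 12)/6 = 48/6 = 8; σ²_F = ((12−4)/6)² = 1.778
te_G = (1 + 4·2 + 15)/6 = 24/6 = 4; σ²_G = ((15−1)/6)² = 5.444

Forward pass:
ES_A = 0; EF_A = 2
ES_B = 0; EF_B = 15
ES_C = 0; EF_C = 8
ES_D = 15; EF_D = 15+5 = 20
ES_E = max(EF_A=2, EF_B=15) = 15; EF_E = 15+4 = 19
ES_F = 8; EF_F = 8+8 = 16
ES_G = max(EF_A=2, EF_D=20, EF_E=19, EF_F=16) = 20; EF_G = 20+4 = 24
Expected project duration μ = 24 hours. Critical path: B → D → G.

Variance along critical path = 1.778 + 1.778 + 5.444 = 9.000
σ = √9.000 = 3.000 hours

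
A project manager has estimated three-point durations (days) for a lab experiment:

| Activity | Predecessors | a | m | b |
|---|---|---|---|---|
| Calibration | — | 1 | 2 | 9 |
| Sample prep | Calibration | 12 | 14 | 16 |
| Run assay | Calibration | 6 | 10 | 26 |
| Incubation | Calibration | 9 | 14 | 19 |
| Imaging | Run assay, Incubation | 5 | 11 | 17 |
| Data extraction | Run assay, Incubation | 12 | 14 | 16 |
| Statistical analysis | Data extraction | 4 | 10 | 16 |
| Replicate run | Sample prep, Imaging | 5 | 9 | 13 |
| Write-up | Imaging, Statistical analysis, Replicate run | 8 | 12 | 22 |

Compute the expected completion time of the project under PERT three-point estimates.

te_Calibration = (1 + 4·2 + 9)/6 = 18/6 = 3
te_Sample prep = (12 + 4·14 + 16)/6 = 84/6 = 14
te_Run assay = (6 + 4·10 + 26)/6 = 72/6 = 12
te_Incubation = (9 + 4·14 + 19)/6 = 84/6 = 14
te_Imaging = (5 + 4·11 + 17)/6 = 66/6 = 11
te_Data extraction = (12 + 4·14 + 16)/6 = 84/6 = 14
te_Statistical analysis = (4 + 4·10 + 16)/6 = 60/6 = 10
te_Replicate run = (5 + 4·9 + 13)/6 = 54/6 = 9
te_Write-up = (8 + 4·12 + 22)/6 = 78/6 = 13

Forward pass:
ES_Calibration = 0; EF_Calibration = 3
ES_Sample prep = 3; EF_Sample prep = 3+14 = 17
ES_Run assay = 3; EF_Run assay = 3+12 = 15
ES_Incubation = 3; EF_Incubation = 3+14 = 17
ES_Imaging = max(EF_Run assay=15, EF_Incubation=17) = 17; EF_Imaging = 17+11 = 28
ES_Data extraction = max(EF_Run assay=15, EF_Incubation=17) = 17; EF_Data extraction = 17+14 = 31
ES_Statistical analysis = 31; EF_Statistical analysis = 31+10 = 41
ES_Replicate run = max(EF_Sample prep=17, EF_Imaging=28) = 28; EF_Replicate run = 28+9 = 37
ES_Write-up = max(EF_Imaging=28, EF_Statistical analysis=41, EF_Replicate run=37) = 41; EF_Write-up = 41+13 = 54
Expected project duration μ = 54 days. Critical path: Calibration → Incubation → Data extraction → Statistical analysis → Write-up.

54 days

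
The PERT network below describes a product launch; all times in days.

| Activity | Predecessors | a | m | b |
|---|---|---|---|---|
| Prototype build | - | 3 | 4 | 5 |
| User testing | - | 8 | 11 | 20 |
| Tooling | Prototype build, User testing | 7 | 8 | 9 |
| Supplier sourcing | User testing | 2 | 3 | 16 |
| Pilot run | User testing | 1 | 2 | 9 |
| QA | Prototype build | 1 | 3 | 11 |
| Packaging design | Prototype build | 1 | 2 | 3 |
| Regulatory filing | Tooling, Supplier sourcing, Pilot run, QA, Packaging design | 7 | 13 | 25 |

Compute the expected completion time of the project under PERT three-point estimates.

34 days

te_Prototype build = (3 + 4·4 + 5)/6 = 24/6 = 4
te_User testing = (8 + 4·11 + 20)/6 = 72/6 = 12
te_Tooling = (7 + 4·8 + 9)/6 = 48/6 = 8
te_Supplier sourcing = (2 + 4·3 + 16)/6 = 30/6 = 5
te_Pilot run = (1 + 4·2 + 9)/6 = 18/6 = 3
te_QA = (1 + 4·3 + 11)/6 = 24/6 = 4
te_Packaging design = (1 + 4·2 + 3)/6 = 12/6 = 2
te_Regulatory filing = (7 + 4·13 + 25)/6 = 84/6 = 14

Forward pass:
ES_Prototype build = 0; EF_Prototype build = 4
ES_User testing = 0; EF_User testing = 12
ES_Tooling = max(EF_Prototype build=4, EF_User testing=12) = 12; EF_Tooling = 12+8 = 20
ES_Supplier sourcing = 12; EF_Supplier sourcing = 12+5 = 17
ES_Pilot run = 12; EF_Pilot run = 12+3 = 15
ES_QA = 4; EF_QA = 4+4 = 8
ES_Packaging design = 4; EF_Packaging design = 4+2 = 6
ES_Regulatory filing = max(EF_Tooling=20, EF_Supplier sourcing=17, EF_Pilot run=15, EF_QA=8, EF_Packaging design=6) = 20; EF_Regulatory filing = 20+14 = 34
Expected project duration μ = 34 days. Critical path: User testing → Tooling → Regulatory filing.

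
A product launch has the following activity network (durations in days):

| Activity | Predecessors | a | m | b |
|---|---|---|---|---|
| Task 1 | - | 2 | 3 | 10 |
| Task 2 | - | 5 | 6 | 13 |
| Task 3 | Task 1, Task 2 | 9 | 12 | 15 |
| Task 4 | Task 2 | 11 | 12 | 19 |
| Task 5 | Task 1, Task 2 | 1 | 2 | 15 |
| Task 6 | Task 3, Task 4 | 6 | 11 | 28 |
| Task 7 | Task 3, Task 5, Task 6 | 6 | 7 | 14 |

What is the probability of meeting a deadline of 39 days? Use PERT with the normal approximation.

0.322

te_Task 1 = (2 + 4·3 + 10)/6 = 24/6 = 4; σ²_Task 1 = ((10−2)/6)² = 1.778
te_Task 2 = (5 + 4·6 + 13)/6 = 42/6 = 7; σ²_Task 2 = ((13−5)/6)² = 1.778
te_Task 3 = (9 + 4·12 + 15)/6 = 72/6 = 12; σ²_Task 3 = ((15−9)/6)² = 1.000
te_Task 4 = (11 + 4·12 + 19)/6 = 78/6 = 13; σ²_Task 4 = ((19−11)/6)² = 1.778
te_Task 5 = (1 + 4·2 + 15)/6 = 24/6 = 4; σ²_Task 5 = ((15−1)/6)² = 5.444
te_Task 6 = (6 + 4·11 + 28)/6 = 78/6 = 13; σ²_Task 6 = ((28−6)/6)² = 13.444
te_Task 7 = (6 + 4·7 + 14)/6 = 48/6 = 8; σ²_Task 7 = ((14−6)/6)² = 1.778

Forward pass:
ES_Task 1 = 0; EF_Task 1 = 4
ES_Task 2 = 0; EF_Task 2 = 7
ES_Task 3 = max(EF_Task 1=4, EF_Task 2=7) = 7; EF_Task 3 = 7+12 = 19
ES_Task 4 = 7; EF_Task 4 = 7+13 = 20
ES_Task 5 = max(EF_Task 1=4, EF_Task 2=7) = 7; EF_Task 5 = 7+4 = 11
ES_Task 6 = max(EF_Task 3=19, EF_Task 4=20) = 20; EF_Task 6 = 20+13 = 33
ES_Task 7 = max(EF_Task 3=19, EF_Task 5=11, EF_Task 6=33) = 33; EF_Task 7 = 33+8 = 41
Expected project duration μ = 41 days. Critical path: Task 2 → Task 4 → Task 6 → Task 7.

Variance along critical path = 1.778 + 1.778 + 13.444 + 1.778 = 18.778; σ = √18.778 = 4.333 days.
Z = (39 − 41) / 4.333 = -0.462
P(T ≤ 39) = Φ(-0.462) ≈ 0.322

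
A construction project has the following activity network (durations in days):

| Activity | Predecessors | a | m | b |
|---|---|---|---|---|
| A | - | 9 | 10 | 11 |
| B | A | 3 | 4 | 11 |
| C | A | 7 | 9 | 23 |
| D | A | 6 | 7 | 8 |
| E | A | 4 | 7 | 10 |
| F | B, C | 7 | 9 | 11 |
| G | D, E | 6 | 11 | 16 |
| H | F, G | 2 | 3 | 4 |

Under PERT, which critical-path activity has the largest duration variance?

C

te_A = (9 + 4·10 + 11)/6 = 60/6 = 10; σ²_A = ((11−9)/6)² = 0.111
te_B = (3 + 4·4 + 11)/6 = 30/6 = 5; σ²_B = ((11−3)/6)² = 1.778
te_C = (7 + 4·9 + 23)/6 = 66/6 = 11; σ²_C = ((23−7)/6)² = 7.111
te_D = (6 + 4·7 + 8)/6 = 42/6 = 7; σ²_D = ((8−6)/6)² = 0.111
te_E = (4 + 4·7 + 10)/6 = 42/6 = 7; σ²_E = ((10−4)/6)² = 1.000
te_F = (7 + 4·9 + 11)/6 = 54/6 = 9; σ²_F = ((11−7)/6)² = 0.444
te_G = (6 + 4·11 + 16)/6 = 66/6 = 11; σ²_G = ((16−6)/6)² = 2.778
te_H = (2 + 4·3 + 4)/6 = 18/6 = 3; σ²_H = ((4−2)/6)² = 0.111

Forward pass:
ES_A = 0; EF_A = 10
ES_B = 10; EF_B = 10+5 = 15
ES_C = 10; EF_C = 10+11 = 21
ES_D = 10; EF_D = 10+7 = 17
ES_E = 10; EF_E = 10+7 = 17
ES_F = max(EF_B=15, EF_C=21) = 21; EF_F = 21+9 = 30
ES_G = max(EF_D=17, EF_E=17) = 17; EF_G = 17+11 = 28
ES_H = max(EF_F=30, EF_G=28) = 30; EF_H = 30+3 = 33
Expected project duration μ = 33 days. Critical path: A → C → F → H.

Variances on critical path: σ²_A=0.111, σ²_C=7.111, σ²_F=0.444, σ²_H=0.111.
Largest is σ²_C = 7.111.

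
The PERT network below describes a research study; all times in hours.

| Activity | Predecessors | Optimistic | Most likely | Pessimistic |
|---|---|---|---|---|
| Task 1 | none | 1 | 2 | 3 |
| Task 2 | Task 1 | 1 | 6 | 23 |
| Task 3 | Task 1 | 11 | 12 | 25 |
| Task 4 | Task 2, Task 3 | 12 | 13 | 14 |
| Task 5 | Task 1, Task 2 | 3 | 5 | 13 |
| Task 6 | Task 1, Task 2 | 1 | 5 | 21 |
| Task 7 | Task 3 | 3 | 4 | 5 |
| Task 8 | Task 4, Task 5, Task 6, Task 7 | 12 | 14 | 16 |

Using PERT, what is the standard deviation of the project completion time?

2.47 hours

te_Task 1 = (1 + 4·2 + 3)/6 = 12/6 = 2; σ²_Task 1 = ((3−1)/6)² = 0.111
te_Task 2 = (1 + 4·6 + 23)/6 = 48/6 = 8; σ²_Task 2 = ((23−1)/6)² = 13.444
te_Task 3 = (11 + 4·12 + 25)/6 = 84/6 = 14; σ²_Task 3 = ((25−11)/6)² = 5.444
te_Task 4 = (12 + 4·13 + 14)/6 = 78/6 = 13; σ²_Task 4 = ((14−12)/6)² = 0.111
te_Task 5 = (3 + 4·5 + 13)/6 = 36/6 = 6; σ²_Task 5 = ((13−3)/6)² = 2.778
te_Task 6 = (1 + 4·5 + 21)/6 = 42/6 = 7; σ²_Task 6 = ((21−1)/6)² = 11.111
te_Task 7 = (3 + 4·4 + 5)/6 = 24/6 = 4; σ²_Task 7 = ((5−3)/6)² = 0.111
te_Task 8 = (12 + 4·14 + 16)/6 = 84/6 = 14; σ²_Task 8 = ((16−12)/6)² = 0.444

Forward pass:
ES_Task 1 = 0; EF_Task 1 = 2
ES_Task 2 = 2; EF_Task 2 = 2+8 = 10
ES_Task 3 = 2; EF_Task 3 = 2+14 = 16
ES_Task 4 = max(EF_Task 2=10, EF_Task 3=16) = 16; EF_Task 4 = 16+13 = 29
ES_Task 5 = max(EF_Task 1=2, EF_Task 2=10) = 10; EF_Task 5 = 10+6 = 16
ES_Task 6 = max(EF_Task 1=2, EF_Task 2=10) = 10; EF_Task 6 = 10+7 = 17
ES_Task 7 = 16; EF_Task 7 = 16+4 = 20
ES_Task 8 = max(EF_Task 4=29, EF_Task 5=16, EF_Task 6=17, EF_Task 7=20) = 29; EF_Task 8 = 29+14 = 43
Expected project duration μ = 43 hours. Critical path: Task 1 → Task 3 → Task 4 → Task 8.

Variance along critical path = 0.111 + 5.444 + 0.111 + 0.444 = 6.111
σ = √6.111 = 2.472 hours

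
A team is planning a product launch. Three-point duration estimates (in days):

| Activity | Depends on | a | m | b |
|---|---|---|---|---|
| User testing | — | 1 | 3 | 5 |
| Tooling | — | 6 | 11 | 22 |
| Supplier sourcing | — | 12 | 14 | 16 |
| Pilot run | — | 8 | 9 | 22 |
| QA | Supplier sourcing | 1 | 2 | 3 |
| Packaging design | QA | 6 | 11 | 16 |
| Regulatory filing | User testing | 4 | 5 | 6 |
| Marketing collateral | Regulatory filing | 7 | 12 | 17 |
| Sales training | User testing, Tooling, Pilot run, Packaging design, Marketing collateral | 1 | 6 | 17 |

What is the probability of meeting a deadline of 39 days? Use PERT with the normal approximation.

te_User testing = (1 + 4·3 + 5)/6 = 18/6 = 3; σ²_User testing = ((5−1)/6)² = 0.444
te_Tooling = (6 + 4·11 + 22)/6 = 72/6 = 12; σ²_Tooling = ((22−6)/6)² = 7.111
te_Supplier sourcing = (12 + 4·14 + 16)/6 = 84/6 = 14; σ²_Supplier sourcing = ((16−12)/6)² = 0.444
te_Pilot run = (8 + 4·9 + 22)/6 = 66/6 = 11; σ²_Pilot run = ((22−8)/6)² = 5.444
te_QA = (1 + 4·2 + 3)/6 = 12/6 = 2; σ²_QA = ((3−1)/6)² = 0.111
te_Packaging design = (6 + 4·11 + 16)/6 = 66/6 = 11; σ²_Packaging design = ((16−6)/6)² = 2.778
te_Regulatory filing = (4 + 4·5 + 6)/6 = 30/6 = 5; σ²_Regulatory filing = ((6−4)/6)² = 0.111
te_Marketing collateral = (7 + 4·12 + 17)/6 = 72/6 = 12; σ²_Marketing collateral = ((17−7)/6)² = 2.778
te_Sales training = (1 + 4·6 + 17)/6 = 42/6 = 7; σ²_Sales training = ((17−1)/6)² = 7.111

Forward pass:
ES_User testing = 0; EF_User testing = 3
ES_Tooling = 0; EF_Tooling = 12
ES_Supplier sourcing = 0; EF_Supplier sourcing = 14
ES_Pilot run = 0; EF_Pilot run = 11
ES_QA = 14; EF_QA = 14+2 = 16
ES_Packaging design = 16; EF_Packaging design = 16+11 = 27
ES_Regulatory filing = 3; EF_Regulatory filing = 3+5 = 8
ES_Marketing collateral = 8; EF_Marketing collateral = 8+12 = 20
ES_Sales training = max(EF_User testing=3, EF_Tooling=12, EF_Pilot run=11, EF_Packaging design=27, EF_Marketing collateral=20) = 27; EF_Sales training = 27+7 = 34
Expected project duration μ = 34 days. Critical path: Supplier sourcing → QA → Packaging design → Sales training.

Variance along critical path = 0.444 + 0.111 + 2.778 + 7.111 = 10.444; σ = √10.444 = 3.232 days.
Z = (39 − 34) / 3.232 = 1.547
P(T ≤ 39) = Φ(1.547) ≈ 0.939

0.939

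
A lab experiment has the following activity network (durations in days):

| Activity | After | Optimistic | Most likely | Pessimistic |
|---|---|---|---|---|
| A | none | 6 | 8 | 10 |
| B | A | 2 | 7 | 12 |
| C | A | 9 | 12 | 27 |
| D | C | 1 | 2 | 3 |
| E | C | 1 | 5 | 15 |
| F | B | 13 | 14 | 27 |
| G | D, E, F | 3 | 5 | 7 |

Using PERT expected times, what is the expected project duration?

36 days

te_A = (6 + 4·8 + 10)/6 = 48/6 = 8
te_B = (2 + 4·7 + 12)/6 = 42/6 = 7
te_C = (9 + 4·12 + 27)/6 = 84/6 = 14
te_D = (1 + 4·2 + 3)/6 = 12/6 = 2
te_E = (1 + 4·5 + 15)/6 = 36/6 = 6
te_F = (13 + 4·14 + 27)/6 = 96/6 = 16
te_G = (3 + 4·5 + 7)/6 = 30/6 = 5

Forward pass:
ES_A = 0; EF_A = 8
ES_B = 8; EF_B = 8+7 = 15
ES_C = 8; EF_C = 8+14 = 22
ES_D = 22; EF_D = 22+2 = 24
ES_E = 22; EF_E = 22+6 = 28
ES_F = 15; EF_F = 15+16 = 31
ES_G = max(EF_D=24, EF_E=28, EF_F=31) = 31; EF_G = 31+5 = 36
Expected project duration μ = 36 days. Critical path: A → B → F → G.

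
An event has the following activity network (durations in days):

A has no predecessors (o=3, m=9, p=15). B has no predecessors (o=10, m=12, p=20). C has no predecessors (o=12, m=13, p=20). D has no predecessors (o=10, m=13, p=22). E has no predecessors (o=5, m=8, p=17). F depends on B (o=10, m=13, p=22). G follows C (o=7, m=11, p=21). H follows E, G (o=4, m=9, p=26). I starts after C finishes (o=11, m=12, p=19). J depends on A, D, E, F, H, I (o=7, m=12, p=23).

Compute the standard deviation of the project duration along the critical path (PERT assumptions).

te_A = (3 + 4·9 + 15)/6 = 54/6 = 9; σ²_A = ((15−3)/6)² = 4.000
te_B = (10 + 4·12 + 20)/6 = 78/6 = 13; σ²_B = ((20−10)/6)² = 2.778
te_C = (12 + 4·13 + 20)/6 = 84/6 = 14; σ²_C = ((20−12)/6)² = 1.778
te_D = (10 + 4·13 + 22)/6 = 84/6 = 14; σ²_D = ((22−10)/6)² = 4.000
te_E = (5 + 4·8 + 17)/6 = 54/6 = 9; σ²_E = ((17−5)/6)² = 4.000
te_F = (10 + 4·13 + 22)/6 = 84/6 = 14; σ²_F = ((22−10)/6)² = 4.000
te_G = (7 + 4·11 + 21)/6 = 72/6 = 12; σ²_G = ((21−7)/6)² = 5.444
te_H = (4 + 4·9 + 26)/6 = 66/6 = 11; σ²_H = ((26−4)/6)² = 13.444
te_I = (11 + 4·12 + 19)/6 = 78/6 = 13; σ²_I = ((19−11)/6)² = 1.778
te_J = (7 + 4·12 + 23)/6 = 78/6 = 13; σ²_J = ((23−7)/6)² = 7.111

Forward pass:
ES_A = 0; EF_A = 9
ES_B = 0; EF_B = 13
ES_C = 0; EF_C = 14
ES_D = 0; EF_D = 14
ES_E = 0; EF_E = 9
ES_F = 13; EF_F = 13+14 = 27
ES_G = 14; EF_G = 14+12 = 26
ES_H = max(EF_E=9, EF_G=26) = 26; EF_H = 26+11 = 37
ES_I = 14; EF_I = 14+13 = 27
ES_J = max(EF_A=9, EF_D=14, EF_E=9, EF_F=27, EF_H=37, EF_I=27) = 37; EF_J = 37+13 = 50
Expected project duration μ = 50 days. Critical path: C → G → H → J.

Variance along critical path = 1.778 + 5.444 + 13.444 + 7.111 = 27.778
σ = √27.778 = 5.270 days

5.27 days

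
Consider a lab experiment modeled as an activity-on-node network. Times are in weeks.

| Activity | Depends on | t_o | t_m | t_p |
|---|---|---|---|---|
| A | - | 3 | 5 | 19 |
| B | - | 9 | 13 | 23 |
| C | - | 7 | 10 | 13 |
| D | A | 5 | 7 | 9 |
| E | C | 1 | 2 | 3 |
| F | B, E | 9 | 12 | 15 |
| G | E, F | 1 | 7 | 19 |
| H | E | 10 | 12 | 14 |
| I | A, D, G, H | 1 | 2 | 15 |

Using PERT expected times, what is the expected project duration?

te_A = (3 + 4·5 + 19)/6 = 42/6 = 7
te_B = (9 + 4·13 + 23)/6 = 84/6 = 14
te_C = (7 + 4·10 + 13)/6 = 60/6 = 10
te_D = (5 + 4·7 + 9)/6 = 42/6 = 7
te_E = (1 + 4·2 + 3)/6 = 12/6 = 2
te_F = (9 + 4·12 + 15)/6 = 72/6 = 12
te_G = (1 + 4·7 + 19)/6 = 48/6 = 8
te_H = (10 + 4·12 + 14)/6 = 72/6 = 12
te_I = (1 + 4·2 + 15)/6 = 24/6 = 4

Forward pass:
ES_A = 0; EF_A = 7
ES_B = 0; EF_B = 14
ES_C = 0; EF_C = 10
ES_D = 7; EF_D = 7+7 = 14
ES_E = 10; EF_E = 10+2 = 12
ES_F = max(EF_B=14, EF_E=12) = 14; EF_F = 14+12 = 26
ES_G = max(EF_E=12, EF_F=26) = 26; EF_G = 26+8 = 34
ES_H = 12; EF_H = 12+12 = 24
ES_I = max(EF_A=7, EF_D=14, EF_G=34, EF_H=24) = 34; EF_I = 34+4 = 38
Expected project duration μ = 38 weeks. Critical path: B → F → G → I.

38 weeks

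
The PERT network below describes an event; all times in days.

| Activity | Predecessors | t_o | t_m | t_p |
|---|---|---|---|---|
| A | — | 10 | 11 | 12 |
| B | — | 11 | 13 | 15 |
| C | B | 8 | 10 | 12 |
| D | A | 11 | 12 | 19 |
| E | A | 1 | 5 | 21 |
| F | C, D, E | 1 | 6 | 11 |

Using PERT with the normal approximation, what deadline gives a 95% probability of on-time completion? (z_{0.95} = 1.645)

33.6 days

te_A = (10 + 4·11 + 12)/6 = 66/6 = 11; σ²_A = ((12−10)/6)² = 0.111
te_B = (11 + 4·13 + 15)/6 = 78/6 = 13; σ²_B = ((15−11)/6)² = 0.444
te_C = (8 + 4·10 + 12)/6 = 60/6 = 10; σ²_C = ((12−8)/6)² = 0.444
te_D = (11 + 4·12 + 19)/6 = 78/6 = 13; σ²_D = ((19−11)/6)² = 1.778
te_E = (1 + 4·5 + 21)/6 = 42/6 = 7; σ²_E = ((21−1)/6)² = 11.111
te_F = (1 + 4·6 + 11)/6 = 36/6 = 6; σ²_F = ((11−1)/6)² = 2.778

Forward pass:
ES_A = 0; EF_A = 11
ES_B = 0; EF_B = 13
ES_C = 13; EF_C = 13+10 = 23
ES_D = 11; EF_D = 11+13 = 24
ES_E = 11; EF_E = 11+7 = 18
ES_F = max(EF_C=23, EF_D=24, EF_E=18) = 24; EF_F = 24+6 = 30
Expected project duration μ = 30 days. Critical path: A → D → F.

Variance along critical path = 0.111 + 1.778 + 2.778 = 4.667; σ = 2.160 days.
D = μ + z·σ = 30 + 1.645·2.160 = 33.6 days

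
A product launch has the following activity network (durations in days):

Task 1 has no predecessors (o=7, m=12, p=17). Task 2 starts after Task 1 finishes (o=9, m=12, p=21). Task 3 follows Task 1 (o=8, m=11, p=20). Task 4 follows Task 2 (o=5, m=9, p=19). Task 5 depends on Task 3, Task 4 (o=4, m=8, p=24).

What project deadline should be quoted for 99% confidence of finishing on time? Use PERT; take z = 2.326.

te_Task 1 = (7 + 4·12 + 17)/6 = 72/6 = 12; σ²_Task 1 = ((17−7)/6)² = 2.778
te_Task 2 = (9 + 4·12 + 21)/6 = 78/6 = 13; σ²_Task 2 = ((21−9)/6)² = 4.000
te_Task 3 = (8 + 4·11 + 20)/6 = 72/6 = 12; σ²_Task 3 = ((20−8)/6)² = 4.000
te_Task 4 = (5 + 4·9 + 19)/6 = 60/6 = 10; σ²_Task 4 = ((19−5)/6)² = 5.444
te_Task 5 = (4 + 4·8 + 24)/6 = 60/6 = 10; σ²_Task 5 = ((24−4)/6)² = 11.111

Forward pass:
ES_Task 1 = 0; EF_Task 1 = 12
ES_Task 2 = 12; EF_Task 2 = 12+13 = 25
ES_Task 3 = 12; EF_Task 3 = 12+12 = 24
ES_Task 4 = 25; EF_Task 4 = 25+10 = 35
ES_Task 5 = max(EF_Task 3=24, EF_Task 4=35) = 35; EF_Task 5 = 35+10 = 45
Expected project duration μ = 45 days. Critical path: Task 1 → Task 2 → Task 4 → Task 5.

Variance along critical path = 2.778 + 4.000 + 5.444 + 11.111 = 23.333; σ = 4.830 days.
D = μ + z·σ = 45 + 2.326·4.830 = 56.2 days

56.2 days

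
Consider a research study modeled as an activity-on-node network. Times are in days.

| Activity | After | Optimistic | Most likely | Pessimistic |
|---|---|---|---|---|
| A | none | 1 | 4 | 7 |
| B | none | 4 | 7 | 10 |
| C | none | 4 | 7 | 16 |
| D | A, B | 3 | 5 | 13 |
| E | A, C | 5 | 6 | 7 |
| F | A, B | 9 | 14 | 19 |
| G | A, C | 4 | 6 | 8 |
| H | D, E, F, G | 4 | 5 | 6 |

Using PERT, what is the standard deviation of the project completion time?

te_A = (1 + 4·4 + 7)/6 = 24/6 = 4; σ²_A = ((7−1)/6)² = 1.000
te_B = (4 + 4·7 + 10)/6 = 42/6 = 7; σ²_B = ((10−4)/6)² = 1.000
te_C = (4 + 4·7 + 16)/6 = 48/6 = 8; σ²_C = ((16−4)/6)² = 4.000
te_D = (3 + 4·5 + 13)/6 = 36/6 = 6; σ²_D = ((13−3)/6)² = 2.778
te_E = (5 + 4·6 + 7)/6 = 36/6 = 6; σ²_E = ((7−5)/6)² = 0.111
te_F = (9 + 4·14 + 19)/6 = 84/6 = 14; σ²_F = ((19−9)/6)² = 2.778
te_G = (4 + 4·6 + 8)/6 = 36/6 = 6; σ²_G = ((8−4)/6)² = 0.444
te_H = (4 + 4·5 + 6)/6 = 30/6 = 5; σ²_H = ((6−4)/6)² = 0.111

Forward pass:
ES_A = 0; EF_A = 4
ES_B = 0; EF_B = 7
ES_C = 0; EF_C = 8
ES_D = max(EF_A=4, EF_B=7) = 7; EF_D = 7+6 = 13
ES_E = max(EF_A=4, EF_C=8) = 8; EF_E = 8+6 = 14
ES_F = max(EF_A=4, EF_B=7) = 7; EF_F = 7+14 = 21
ES_G = max(EF_A=4, EF_C=8) = 8; EF_G = 8+6 = 14
ES_H = max(EF_D=13, EF_E=14, EF_F=21, EF_G=14) = 21; EF_H = 21+5 = 26
Expected project duration μ = 26 days. Critical path: B → F → H.

Variance along critical path = 1.000 + 2.778 + 0.111 = 3.889
σ = √3.889 = 1.972 days

1.97 days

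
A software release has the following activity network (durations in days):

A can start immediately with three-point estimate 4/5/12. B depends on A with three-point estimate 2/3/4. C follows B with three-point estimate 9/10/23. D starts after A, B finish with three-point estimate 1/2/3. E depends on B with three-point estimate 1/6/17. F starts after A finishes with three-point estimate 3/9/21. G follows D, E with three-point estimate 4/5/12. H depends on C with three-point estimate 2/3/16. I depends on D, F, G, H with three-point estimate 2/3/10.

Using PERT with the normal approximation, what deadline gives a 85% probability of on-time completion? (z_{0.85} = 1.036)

te_A = (4 + 4·5 + 12)/6 = 36/6 = 6; σ²_A = ((12−4)/6)² = 1.778
te_B = (2 + 4·3 + 4)/6 = 18/6 = 3; σ²_B = ((4−2)/6)² = 0.111
te_C = (9 + 4·10 + 23)/6 = 72/6 = 12; σ²_C = ((23−9)/6)² = 5.444
te_D = (1 + 4·2 + 3)/6 = 12/6 = 2; σ²_D = ((3−1)/6)² = 0.111
te_E = (1 + 4·6 + 17)/6 = 42/6 = 7; σ²_E = ((17−1)/6)² = 7.111
te_F = (3 + 4·9 + 21)/6 = 60/6 = 10; σ²_F = ((21−3)/6)² = 9.000
te_G = (4 + 4·5 + 12)/6 = 36/6 = 6; σ²_G = ((12−4)/6)² = 1.778
te_H = (2 + 4·3 + 16)/6 = 30/6 = 5; σ²_H = ((16−2)/6)² = 5.444
te_I = (2 + 4·3 + 10)/6 = 24/6 = 4; σ²_I = ((10−2)/6)² = 1.778

Forward pass:
ES_A = 0; EF_A = 6
ES_B = 6; EF_B = 6+3 = 9
ES_C = 9; EF_C = 9+12 = 21
ES_D = max(EF_A=6, EF_B=9) = 9; EF_D = 9+2 = 11
ES_E = 9; EF_E = 9+7 = 16
ES_F = 6; EF_F = 6+10 = 16
ES_G = max(EF_D=11, EF_E=16) = 16; EF_G = 16+6 = 22
ES_H = 21; EF_H = 21+5 = 26
ES_I = max(EF_D=11, EF_F=16, EF_G=22, EF_H=26) = 26; EF_I = 26+4 = 30
Expected project duration μ = 30 days. Critical path: A → B → C → H → I.

Variance along critical path = 1.778 + 0.111 + 5.444 + 5.444 + 1.778 = 14.556; σ = 3.815 days.
D = μ + z·σ = 30 + 1.036·3.815 = 34.0 days

34.0 days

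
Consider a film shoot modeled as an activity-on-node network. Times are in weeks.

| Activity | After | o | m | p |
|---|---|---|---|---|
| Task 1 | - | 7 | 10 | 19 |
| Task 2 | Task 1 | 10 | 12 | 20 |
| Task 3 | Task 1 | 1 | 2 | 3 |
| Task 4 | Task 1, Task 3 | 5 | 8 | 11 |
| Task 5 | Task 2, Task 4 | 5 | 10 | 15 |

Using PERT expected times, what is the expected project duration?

34 weeks

te_Task 1 = (7 + 4·10 + 19)/6 = 66/6 = 11
te_Task 2 = (10 + 4·12 + 20)/6 = 78/6 = 13
te_Task 3 = (1 + 4·2 + 3)/6 = 12/6 = 2
te_Task 4 = (5 + 4·8 + 11)/6 = 48/6 = 8
te_Task 5 = (5 + 4·10 + 15)/6 = 60/6 = 10

Forward pass:
ES_Task 1 = 0; EF_Task 1 = 11
ES_Task 2 = 11; EF_Task 2 = 11+13 = 24
ES_Task 3 = 11; EF_Task 3 = 11+2 = 13
ES_Task 4 = max(EF_Task 1=11, EF_Task 3=13) = 13; EF_Task 4 = 13+8 = 21
ES_Task 5 = max(EF_Task 2=24, EF_Task 4=21) = 24; EF_Task 5 = 24+10 = 34
Expected project duration μ = 34 weeks. Critical path: Task 1 → Task 2 → Task 5.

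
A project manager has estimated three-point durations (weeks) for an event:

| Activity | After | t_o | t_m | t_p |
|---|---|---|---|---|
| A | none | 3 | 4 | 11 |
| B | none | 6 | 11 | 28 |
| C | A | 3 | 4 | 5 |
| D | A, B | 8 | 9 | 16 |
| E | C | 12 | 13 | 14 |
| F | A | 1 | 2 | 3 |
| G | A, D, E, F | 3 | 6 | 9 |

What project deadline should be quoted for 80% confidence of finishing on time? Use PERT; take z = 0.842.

te_A = (3 + 4·4 + 11)/6 = 30/6 = 5; σ²_A = ((11−3)/6)² = 1.778
te_B = (6 + 4·11 + 28)/6 = 78/6 = 13; σ²_B = ((28−6)/6)² = 13.444
te_C = (3 + 4·4 + 5)/6 = 24/6 = 4; σ²_C = ((5−3)/6)² = 0.111
te_D = (8 + 4·9 + 16)/6 = 60/6 = 10; σ²_D = ((16−8)/6)² = 1.778
te_E = (12 + 4·13 + 14)/6 = 78/6 = 13; σ²_E = ((14−12)/6)² = 0.111
te_F = (1 + 4·2 + 3)/6 = 12/6 = 2; σ²_F = ((3−1)/6)² = 0.111
te_G = (3 + 4·6 + 9)/6 = 36/6 = 6; σ²_G = ((9−3)/6)² = 1.000

Forward pass:
ES_A = 0; EF_A = 5
ES_B = 0; EF_B = 13
ES_C = 5; EF_C = 5+4 = 9
ES_D = max(EF_A=5, EF_B=13) = 13; EF_D = 13+10 = 23
ES_E = 9; EF_E = 9+13 = 22
ES_F = 5; EF_F = 5+2 = 7
ES_G = max(EF_A=5, EF_D=23, EF_E=22, EF_F=7) = 23; EF_G = 23+6 = 29
Expected project duration μ = 29 weeks. Critical path: B → D → G.

Variance along critical path = 13.444 + 1.778 + 1.000 = 16.222; σ = 4.028 weeks.
D = μ + z·σ = 29 + 0.842·4.028 = 32.4 weeks

32.4 weeks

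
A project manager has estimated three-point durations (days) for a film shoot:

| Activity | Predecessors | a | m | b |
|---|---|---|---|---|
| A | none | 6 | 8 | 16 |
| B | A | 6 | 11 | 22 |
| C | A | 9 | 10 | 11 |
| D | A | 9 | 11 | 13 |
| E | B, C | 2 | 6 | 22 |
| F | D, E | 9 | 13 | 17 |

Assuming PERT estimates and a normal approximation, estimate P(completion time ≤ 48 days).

0.896

te_A = (6 + 4·8 + 16)/6 = 54/6 = 9; σ²_A = ((16−6)/6)² = 2.778
te_B = (6 + 4·11 + 22)/6 = 72/6 = 12; σ²_B = ((22−6)/6)² = 7.111
te_C = (9 + 4·10 + 11)/6 = 60/6 = 10; σ²_C = ((11−9)/6)² = 0.111
te_D = (9 + 4·11 + 13)/6 = 66/6 = 11; σ²_D = ((13−9)/6)² = 0.444
te_E = (2 + 4·6 + 22)/6 = 48/6 = 8; σ²_E = ((22−2)/6)² = 11.111
te_F = (9 + 4·13 + 17)/6 = 78/6 = 13; σ²_F = ((17−9)/6)² = 1.778

Forward pass:
ES_A = 0; EF_A = 9
ES_B = 9; EF_B = 9+12 = 21
ES_C = 9; EF_C = 9+10 = 19
ES_D = 9; EF_D = 9+11 = 20
ES_E = max(EF_B=21, EF_C=19) = 21; EF_E = 21+8 = 29
ES_F = max(EF_D=20, EF_E=29) = 29; EF_F = 29+13 = 42
Expected project duration μ = 42 days. Critical path: A → B → E → F.

Variance along critical path = 2.778 + 7.111 + 11.111 + 1.778 = 22.778; σ = √22.778 = 4.773 days.
Z = (48 − 42) / 4.773 = 1.257
P(T ≤ 48) = Φ(1.257) ≈ 0.896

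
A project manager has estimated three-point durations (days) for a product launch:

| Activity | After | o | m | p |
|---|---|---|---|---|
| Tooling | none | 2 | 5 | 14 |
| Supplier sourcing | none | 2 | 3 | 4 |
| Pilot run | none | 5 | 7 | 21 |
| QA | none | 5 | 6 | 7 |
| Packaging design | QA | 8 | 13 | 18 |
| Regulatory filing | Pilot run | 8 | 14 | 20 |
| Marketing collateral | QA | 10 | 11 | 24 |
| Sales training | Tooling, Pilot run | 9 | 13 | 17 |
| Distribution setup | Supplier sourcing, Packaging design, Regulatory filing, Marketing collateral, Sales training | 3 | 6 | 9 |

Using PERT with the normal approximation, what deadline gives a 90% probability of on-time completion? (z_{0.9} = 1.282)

te_Tooling = (2 + 4·5 + 14)/6 = 36/6 = 6; σ²_Tooling = ((14−2)/6)² = 4.000
te_Supplier sourcing = (2 + 4·3 + 4)/6 = 18/6 = 3; σ²_Supplier sourcing = ((4−2)/6)² = 0.111
te_Pilot run = (5 + 4·7 + 21)/6 = 54/6 = 9; σ²_Pilot run = ((21−5)/6)² = 7.111
te_QA = (5 + 4·6 + 7)/6 = 36/6 = 6; σ²_QA = ((7−5)/6)² = 0.111
te_Packaging design = (8 + 4·13 + 18)/6 = 78/6 = 13; σ²_Packaging design = ((18−8)/6)² = 2.778
te_Regulatory filing = (8 + 4·14 + 20)/6 = 84/6 = 14; σ²_Regulatory filing = ((20−8)/6)² = 4.000
te_Marketing collateral = (10 + 4·11 + 24)/6 = 78/6 = 13; σ²_Marketing collateral = ((24−10)/6)² = 5.444
te_Sales training = (9 + 4·13 + 17)/6 = 78/6 = 13; σ²_Sales training = ((17−9)/6)² = 1.778
te_Distribution setup = (3 + 4·6 + 9)/6 = 36/6 = 6; σ²_Distribution setup = ((9−3)/6)² = 1.000

Forward pass:
ES_Tooling = 0; EF_Tooling = 6
ES_Supplier sourcing = 0; EF_Supplier sourcing = 3
ES_Pilot run = 0; EF_Pilot run = 9
ES_QA = 0; EF_QA = 6
ES_Packaging design = 6; EF_Packaging design = 6+13 = 19
ES_Regulatory filing = 9; EF_Regulatory filing = 9+14 = 23
ES_Marketing collateral = 6; EF_Marketing collateral = 6+13 = 19
ES_Sales training = max(EF_Tooling=6, EF_Pilot run=9) = 9; EF_Sales training = 9+13 = 22
ES_Distribution setup = max(EF_Supplier sourcing=3, EF_Packaging design=19, EF_Regulatory filing=23, EF_Marketing collateral=19, EF_Sales training=22) = 23; EF_Distribution setup = 23+6 = 29
Expected project duration μ = 29 days. Critical path: Pilot run → Regulatory filing → Distribution setup.

Variance along critical path = 7.111 + 4.000 + 1.000 = 12.111; σ = 3.480 days.
D = μ + z·σ = 29 + 1.282·3.480 = 33.5 days

33.5 days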